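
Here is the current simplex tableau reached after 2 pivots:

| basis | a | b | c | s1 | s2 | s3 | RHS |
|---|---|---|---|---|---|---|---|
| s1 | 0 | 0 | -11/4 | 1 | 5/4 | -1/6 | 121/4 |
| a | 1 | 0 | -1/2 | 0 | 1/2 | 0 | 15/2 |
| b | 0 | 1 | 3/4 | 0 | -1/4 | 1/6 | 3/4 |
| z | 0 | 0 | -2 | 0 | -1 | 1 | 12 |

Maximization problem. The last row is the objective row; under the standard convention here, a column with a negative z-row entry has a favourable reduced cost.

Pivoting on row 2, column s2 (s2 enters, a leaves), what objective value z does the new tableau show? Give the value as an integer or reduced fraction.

27

Minimum ratio for s2: (15/2)/(1/2) = 15.
z changes by −(z-row coeff of s2)·ratio = −(-1)·15 = 15.
New z = 12 + 15 = 27.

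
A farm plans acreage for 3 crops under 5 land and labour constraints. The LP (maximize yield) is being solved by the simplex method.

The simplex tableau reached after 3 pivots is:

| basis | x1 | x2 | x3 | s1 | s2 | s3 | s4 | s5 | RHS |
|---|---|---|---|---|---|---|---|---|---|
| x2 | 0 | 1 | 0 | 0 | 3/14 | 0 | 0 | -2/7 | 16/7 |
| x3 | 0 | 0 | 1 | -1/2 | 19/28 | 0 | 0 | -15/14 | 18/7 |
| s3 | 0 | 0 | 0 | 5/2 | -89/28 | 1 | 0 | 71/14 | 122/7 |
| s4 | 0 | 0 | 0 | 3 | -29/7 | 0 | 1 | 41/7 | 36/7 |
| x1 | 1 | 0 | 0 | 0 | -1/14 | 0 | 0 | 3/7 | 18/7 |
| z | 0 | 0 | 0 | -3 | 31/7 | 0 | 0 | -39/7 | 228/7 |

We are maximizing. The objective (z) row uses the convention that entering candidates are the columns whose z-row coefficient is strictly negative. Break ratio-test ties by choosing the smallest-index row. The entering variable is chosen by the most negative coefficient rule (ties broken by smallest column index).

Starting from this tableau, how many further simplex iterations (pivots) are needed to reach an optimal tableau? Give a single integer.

2

pivot: s5 in, s4 out → z = 1536/41
pivot: s1 in, s5 out → z = 264/7
No improving column remains; optimal.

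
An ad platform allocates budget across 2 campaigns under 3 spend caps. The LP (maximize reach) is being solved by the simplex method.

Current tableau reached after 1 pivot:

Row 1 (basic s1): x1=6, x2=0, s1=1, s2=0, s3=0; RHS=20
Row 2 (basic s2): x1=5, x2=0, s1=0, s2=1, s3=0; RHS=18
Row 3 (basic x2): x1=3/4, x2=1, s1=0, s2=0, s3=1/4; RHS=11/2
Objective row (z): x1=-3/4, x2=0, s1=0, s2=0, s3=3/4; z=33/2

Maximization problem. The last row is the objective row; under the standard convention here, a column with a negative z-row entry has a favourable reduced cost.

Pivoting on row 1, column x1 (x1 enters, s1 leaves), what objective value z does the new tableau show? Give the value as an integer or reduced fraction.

19

Minimum ratio for x1: 20/6 = 10/3.
z changes by −(z-row coeff of x1)·ratio = −(-3/4)·(10/3) = 5/2.
New z = 33/2 + (5/2) = 19.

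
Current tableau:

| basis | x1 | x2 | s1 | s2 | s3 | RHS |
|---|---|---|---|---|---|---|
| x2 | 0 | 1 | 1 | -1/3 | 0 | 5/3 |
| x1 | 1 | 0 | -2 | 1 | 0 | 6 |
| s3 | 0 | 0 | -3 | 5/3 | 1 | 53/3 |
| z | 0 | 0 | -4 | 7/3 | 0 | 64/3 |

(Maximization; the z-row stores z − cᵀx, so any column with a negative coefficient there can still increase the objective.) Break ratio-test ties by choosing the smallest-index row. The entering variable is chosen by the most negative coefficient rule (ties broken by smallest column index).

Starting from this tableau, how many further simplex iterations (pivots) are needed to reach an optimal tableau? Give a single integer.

pivot: s1 in, x2 out → z = 28
No improving column remains; optimal.

1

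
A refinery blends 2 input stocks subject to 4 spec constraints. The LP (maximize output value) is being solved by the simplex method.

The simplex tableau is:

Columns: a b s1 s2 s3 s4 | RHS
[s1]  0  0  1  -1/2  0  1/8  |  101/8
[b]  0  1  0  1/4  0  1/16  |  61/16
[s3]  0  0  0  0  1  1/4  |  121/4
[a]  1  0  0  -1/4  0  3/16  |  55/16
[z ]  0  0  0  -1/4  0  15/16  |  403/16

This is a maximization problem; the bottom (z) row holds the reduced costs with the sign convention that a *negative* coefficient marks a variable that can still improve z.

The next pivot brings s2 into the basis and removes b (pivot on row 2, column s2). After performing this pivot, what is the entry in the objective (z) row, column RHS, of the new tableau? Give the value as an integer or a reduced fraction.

29

Pivot element is row 2, column s2: 1/4.
Normalize row 2: new (row 2, RHS) = (61/16)/(1/4) = 61/4.
z-row ← z-row − (-1/4)·(new row 2): 403/16 − (-1/4)·(61/4) = 29.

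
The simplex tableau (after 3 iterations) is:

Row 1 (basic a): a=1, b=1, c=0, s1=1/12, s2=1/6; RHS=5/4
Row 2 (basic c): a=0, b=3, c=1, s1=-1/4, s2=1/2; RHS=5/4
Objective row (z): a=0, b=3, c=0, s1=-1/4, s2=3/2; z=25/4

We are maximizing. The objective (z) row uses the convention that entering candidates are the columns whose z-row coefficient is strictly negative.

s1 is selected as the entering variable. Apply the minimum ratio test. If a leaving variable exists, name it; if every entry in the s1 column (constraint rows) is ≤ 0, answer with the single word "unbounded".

a

Ratios: row 1 (a): (5/4)/(1/12) = 15; row 2 (c): entry -1/4 ≤ 0, skip.
Minimum ratio is in the a row, so a leaves.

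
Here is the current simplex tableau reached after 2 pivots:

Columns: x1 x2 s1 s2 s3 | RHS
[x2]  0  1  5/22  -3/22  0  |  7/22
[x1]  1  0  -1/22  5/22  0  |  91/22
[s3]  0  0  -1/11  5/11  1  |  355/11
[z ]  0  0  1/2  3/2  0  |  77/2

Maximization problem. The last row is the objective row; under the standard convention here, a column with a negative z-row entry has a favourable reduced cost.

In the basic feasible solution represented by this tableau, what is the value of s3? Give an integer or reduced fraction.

s3 is basic (row 3); its value is the RHS of that row: 355/11.

355/11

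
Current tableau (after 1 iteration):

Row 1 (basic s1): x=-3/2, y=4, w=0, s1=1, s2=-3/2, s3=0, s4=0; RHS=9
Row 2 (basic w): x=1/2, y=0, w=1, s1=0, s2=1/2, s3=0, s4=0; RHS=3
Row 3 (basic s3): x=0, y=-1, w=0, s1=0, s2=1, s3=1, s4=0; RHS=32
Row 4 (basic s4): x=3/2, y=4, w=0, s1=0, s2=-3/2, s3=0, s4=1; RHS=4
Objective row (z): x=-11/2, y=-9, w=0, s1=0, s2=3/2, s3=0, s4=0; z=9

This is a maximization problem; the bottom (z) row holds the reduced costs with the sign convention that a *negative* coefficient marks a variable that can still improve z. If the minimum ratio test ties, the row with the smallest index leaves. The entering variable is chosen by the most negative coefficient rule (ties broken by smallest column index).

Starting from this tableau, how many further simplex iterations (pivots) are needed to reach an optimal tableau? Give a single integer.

3

pivot: y in, s4 out → z = 18
pivot: x in, y out → z = 71/3
pivot: s2 in, w out → z = 91/3
No improving column remains; optimal.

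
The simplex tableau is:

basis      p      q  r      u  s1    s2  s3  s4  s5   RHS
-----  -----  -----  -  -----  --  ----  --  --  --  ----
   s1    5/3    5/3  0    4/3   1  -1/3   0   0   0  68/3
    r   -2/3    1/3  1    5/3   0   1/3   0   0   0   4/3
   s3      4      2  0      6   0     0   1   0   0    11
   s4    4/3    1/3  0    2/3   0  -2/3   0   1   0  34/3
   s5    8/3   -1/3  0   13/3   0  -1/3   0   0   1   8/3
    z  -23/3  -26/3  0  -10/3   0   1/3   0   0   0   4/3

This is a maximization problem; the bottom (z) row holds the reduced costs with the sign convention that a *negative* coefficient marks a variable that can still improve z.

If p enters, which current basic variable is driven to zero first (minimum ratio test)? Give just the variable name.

s5

Ratios: row 1 (s1): (68/3)/(5/3) = 68/5; row 2 (r): entry -2/3 ≤ 0, skip; row 3 (s3): 11/4 = 11/4; row 4 (s4): (34/3)/(4/3) = 17/2; row 5 (s5): (8/3)/(8/3) = 1.
Minimum ratio 1 is in the s5 row, so s5 leaves.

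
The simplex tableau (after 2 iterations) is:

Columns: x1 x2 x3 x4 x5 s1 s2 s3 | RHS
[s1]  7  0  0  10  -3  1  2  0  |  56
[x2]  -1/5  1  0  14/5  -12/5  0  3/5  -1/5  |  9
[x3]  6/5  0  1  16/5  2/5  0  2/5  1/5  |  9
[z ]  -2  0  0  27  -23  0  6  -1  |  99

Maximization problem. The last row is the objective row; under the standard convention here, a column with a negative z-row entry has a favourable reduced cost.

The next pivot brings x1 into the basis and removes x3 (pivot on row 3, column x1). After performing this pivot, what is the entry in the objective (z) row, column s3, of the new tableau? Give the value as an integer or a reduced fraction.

-2/3

Pivot element is row 3, column x1: 6/5.
Normalize row 3: new (row 3, s3) = (1/5)/(6/5) = 1/6.
z-row ← z-row − (-2)·(new row 3): -1 − (-2)·(1/6) = -2/3.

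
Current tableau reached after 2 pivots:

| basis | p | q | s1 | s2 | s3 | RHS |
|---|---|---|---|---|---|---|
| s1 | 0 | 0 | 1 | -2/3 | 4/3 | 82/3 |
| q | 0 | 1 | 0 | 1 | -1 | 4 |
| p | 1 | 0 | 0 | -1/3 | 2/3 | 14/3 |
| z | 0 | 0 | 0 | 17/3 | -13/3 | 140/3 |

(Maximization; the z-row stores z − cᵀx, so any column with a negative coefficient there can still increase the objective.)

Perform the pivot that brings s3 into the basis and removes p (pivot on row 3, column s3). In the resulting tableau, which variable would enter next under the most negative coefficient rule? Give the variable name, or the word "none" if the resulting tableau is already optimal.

Pivot element 2/3. New z-row = old z-row − (-13/3)·(row 3/(2/3)).
Updated z-row coefficients: p: 13/2, q: 0, s1: 0, s2: 7/2, s3: 0.
No coefficient is strictly negative; the tableau after this pivot is optimal.

none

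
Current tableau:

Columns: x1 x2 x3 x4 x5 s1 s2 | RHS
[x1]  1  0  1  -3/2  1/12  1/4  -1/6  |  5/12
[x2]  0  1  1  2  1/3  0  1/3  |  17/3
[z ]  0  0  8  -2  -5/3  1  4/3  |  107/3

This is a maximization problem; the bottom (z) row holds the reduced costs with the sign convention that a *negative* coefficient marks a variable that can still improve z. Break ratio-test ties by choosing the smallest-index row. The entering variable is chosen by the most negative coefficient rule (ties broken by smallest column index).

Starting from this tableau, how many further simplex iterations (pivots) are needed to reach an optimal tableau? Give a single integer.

2

pivot: x4 in, x2 out → z = 124/3
pivot: x5 in, x1 out → z = 60
No improving column remains; optimal.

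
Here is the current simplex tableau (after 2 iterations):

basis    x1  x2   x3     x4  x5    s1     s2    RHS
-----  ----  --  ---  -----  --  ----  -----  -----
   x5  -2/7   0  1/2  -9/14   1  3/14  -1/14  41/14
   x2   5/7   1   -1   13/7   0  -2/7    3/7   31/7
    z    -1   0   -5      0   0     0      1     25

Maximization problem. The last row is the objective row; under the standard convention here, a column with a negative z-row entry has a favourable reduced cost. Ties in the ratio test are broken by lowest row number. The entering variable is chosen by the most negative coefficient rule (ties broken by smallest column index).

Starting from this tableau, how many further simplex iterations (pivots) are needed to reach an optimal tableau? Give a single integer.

pivot: x3 in, x5 out → z = 380/7
pivot: x4 in, x2 out → z = 170
pivot: x1 in, x4 out → z = 332
No improving column remains; optimal.

3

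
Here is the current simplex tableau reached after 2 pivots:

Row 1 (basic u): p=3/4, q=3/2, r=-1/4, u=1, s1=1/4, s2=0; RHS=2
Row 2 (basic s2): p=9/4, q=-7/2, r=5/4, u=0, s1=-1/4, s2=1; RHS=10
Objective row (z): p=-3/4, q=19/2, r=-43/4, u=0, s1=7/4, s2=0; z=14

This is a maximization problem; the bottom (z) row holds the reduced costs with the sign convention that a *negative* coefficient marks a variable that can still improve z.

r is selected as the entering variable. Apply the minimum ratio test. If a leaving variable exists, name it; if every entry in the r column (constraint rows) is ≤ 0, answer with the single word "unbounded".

Ratios: row 1 (u): entry -1/4 ≤ 0, skip; row 2 (s2): 10/(5/4) = 8.
Minimum ratio is in the s2 row, so s2 leaves.

s2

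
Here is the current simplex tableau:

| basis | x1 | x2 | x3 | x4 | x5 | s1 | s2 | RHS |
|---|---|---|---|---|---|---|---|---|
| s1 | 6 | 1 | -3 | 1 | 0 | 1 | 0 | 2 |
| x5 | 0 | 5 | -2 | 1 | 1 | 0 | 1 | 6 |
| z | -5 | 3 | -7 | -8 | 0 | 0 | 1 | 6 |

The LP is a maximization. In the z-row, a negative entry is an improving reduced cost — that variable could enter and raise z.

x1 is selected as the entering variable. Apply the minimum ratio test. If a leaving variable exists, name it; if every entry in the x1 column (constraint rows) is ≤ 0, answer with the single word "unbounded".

Ratios: row 1 (s1): 2/6 = 1/3; row 2 (x5): entry 0 ≤ 0, skip.
Minimum ratio is in the s1 row, so s1 leaves.

s1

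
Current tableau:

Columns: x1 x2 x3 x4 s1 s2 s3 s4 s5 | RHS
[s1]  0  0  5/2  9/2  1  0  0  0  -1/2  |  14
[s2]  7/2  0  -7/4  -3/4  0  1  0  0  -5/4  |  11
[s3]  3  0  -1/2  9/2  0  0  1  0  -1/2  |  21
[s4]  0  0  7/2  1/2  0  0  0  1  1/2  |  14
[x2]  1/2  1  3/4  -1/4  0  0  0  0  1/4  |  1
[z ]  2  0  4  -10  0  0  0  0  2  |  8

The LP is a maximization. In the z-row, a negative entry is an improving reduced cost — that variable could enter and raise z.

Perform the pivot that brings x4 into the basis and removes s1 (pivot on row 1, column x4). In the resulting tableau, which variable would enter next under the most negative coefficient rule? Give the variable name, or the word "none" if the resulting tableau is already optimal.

none

Pivot element 9/2. New z-row = old z-row − (-10)·(row 1/(9/2)).
Updated z-row coefficients: x1: 2, x2: 0, x3: 86/9, x4: 0, s1: 20/9, s2: 0, s3: 0, s4: 0, s5: 8/9.
No coefficient is strictly negative; the tableau after this pivot is optimal.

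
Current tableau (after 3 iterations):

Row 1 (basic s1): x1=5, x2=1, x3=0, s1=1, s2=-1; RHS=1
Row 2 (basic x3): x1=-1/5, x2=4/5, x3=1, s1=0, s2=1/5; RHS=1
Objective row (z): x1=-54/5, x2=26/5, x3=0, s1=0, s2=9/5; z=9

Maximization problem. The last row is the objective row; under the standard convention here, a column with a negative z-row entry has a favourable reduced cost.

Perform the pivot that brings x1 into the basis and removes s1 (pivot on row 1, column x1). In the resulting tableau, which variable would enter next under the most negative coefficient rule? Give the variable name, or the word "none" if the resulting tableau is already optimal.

Pivot element 5. New z-row = old z-row − (-54/5)·(row 1/5).
Updated z-row coefficients: x1: 0, x2: 184/25, x3: 0, s1: 54/25, s2: -9/25.
The most negative is -9/25 in column s2, so s2 would enter next.

s2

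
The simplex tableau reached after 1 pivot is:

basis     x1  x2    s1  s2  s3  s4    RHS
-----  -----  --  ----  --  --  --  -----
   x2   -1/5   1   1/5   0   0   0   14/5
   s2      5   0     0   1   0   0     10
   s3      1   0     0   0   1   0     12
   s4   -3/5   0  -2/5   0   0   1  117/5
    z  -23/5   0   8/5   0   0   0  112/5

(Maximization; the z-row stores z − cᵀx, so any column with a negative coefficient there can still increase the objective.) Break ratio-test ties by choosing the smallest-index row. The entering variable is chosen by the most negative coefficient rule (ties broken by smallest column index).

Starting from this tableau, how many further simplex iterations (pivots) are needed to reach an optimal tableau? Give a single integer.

pivot: x1 in, s2 out → z = 158/5
No improving column remains; optimal.

1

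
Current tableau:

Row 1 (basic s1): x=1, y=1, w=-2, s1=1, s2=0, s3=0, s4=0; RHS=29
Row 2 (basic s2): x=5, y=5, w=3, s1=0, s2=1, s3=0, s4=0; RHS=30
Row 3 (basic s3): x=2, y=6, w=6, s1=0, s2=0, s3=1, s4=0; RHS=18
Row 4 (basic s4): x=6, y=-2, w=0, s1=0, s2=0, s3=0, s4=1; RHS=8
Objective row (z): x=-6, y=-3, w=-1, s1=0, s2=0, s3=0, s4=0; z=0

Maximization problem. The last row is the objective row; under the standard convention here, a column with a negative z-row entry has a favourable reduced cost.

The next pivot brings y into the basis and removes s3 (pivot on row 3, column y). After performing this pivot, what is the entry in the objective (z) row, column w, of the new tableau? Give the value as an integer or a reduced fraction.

Pivot element is row 3, column y: 6.
Normalize row 3: new (row 3, w) = 6/6 = 1.
z-row ← z-row − (-3)·(new row 3): -1 − (-3)·1 = 2.

2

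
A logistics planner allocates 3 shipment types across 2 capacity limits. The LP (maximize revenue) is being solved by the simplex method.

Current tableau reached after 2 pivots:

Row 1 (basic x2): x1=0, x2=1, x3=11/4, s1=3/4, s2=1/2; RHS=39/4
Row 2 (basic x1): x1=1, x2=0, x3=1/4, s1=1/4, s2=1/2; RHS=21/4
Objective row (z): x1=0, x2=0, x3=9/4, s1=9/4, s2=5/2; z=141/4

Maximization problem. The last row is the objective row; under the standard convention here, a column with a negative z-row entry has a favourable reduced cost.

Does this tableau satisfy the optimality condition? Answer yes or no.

No objective-row coefficient is strictly negative, so no entering variable exists; the tableau is optimal.

yes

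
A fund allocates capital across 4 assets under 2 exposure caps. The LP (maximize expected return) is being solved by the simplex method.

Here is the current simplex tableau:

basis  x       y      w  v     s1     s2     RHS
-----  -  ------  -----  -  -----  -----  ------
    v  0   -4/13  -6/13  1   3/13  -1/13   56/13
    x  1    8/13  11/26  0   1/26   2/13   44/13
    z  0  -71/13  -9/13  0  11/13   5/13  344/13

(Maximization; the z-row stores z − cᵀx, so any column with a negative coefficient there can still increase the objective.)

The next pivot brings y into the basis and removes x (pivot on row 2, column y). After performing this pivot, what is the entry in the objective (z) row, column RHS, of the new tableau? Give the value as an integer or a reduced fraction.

Pivot element is row 2, column y: 8/13.
Normalize row 2: new (row 2, RHS) = (44/13)/(8/13) = 11/2.
z-row ← z-row − (-71/13)·(new row 2): 344/13 − (-71/13)·(11/2) = 113/2.

113/2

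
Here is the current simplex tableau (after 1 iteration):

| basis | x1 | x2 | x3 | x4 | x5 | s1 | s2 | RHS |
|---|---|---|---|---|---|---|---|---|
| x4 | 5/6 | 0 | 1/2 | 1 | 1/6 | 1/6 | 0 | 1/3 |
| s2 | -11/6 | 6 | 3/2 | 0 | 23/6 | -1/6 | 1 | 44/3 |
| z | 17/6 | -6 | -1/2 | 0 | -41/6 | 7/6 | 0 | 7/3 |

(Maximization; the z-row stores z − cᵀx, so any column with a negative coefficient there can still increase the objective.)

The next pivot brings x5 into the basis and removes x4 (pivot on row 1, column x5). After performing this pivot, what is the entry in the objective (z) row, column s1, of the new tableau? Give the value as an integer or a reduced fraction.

Pivot element is row 1, column x5: 1/6.
Normalize row 1: new (row 1, s1) = (1/6)/(1/6) = 1.
z-row ← z-row − (-41/6)·(new row 1): 7/6 − (-41/6)·1 = 8.

8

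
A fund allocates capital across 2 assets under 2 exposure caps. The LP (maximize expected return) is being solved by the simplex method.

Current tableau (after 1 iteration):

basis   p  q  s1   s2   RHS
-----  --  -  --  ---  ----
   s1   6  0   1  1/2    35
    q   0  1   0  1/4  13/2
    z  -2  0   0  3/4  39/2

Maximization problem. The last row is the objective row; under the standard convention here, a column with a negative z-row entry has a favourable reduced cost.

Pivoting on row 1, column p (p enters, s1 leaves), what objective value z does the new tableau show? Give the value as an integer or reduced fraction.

Minimum ratio for p: 35/6 = 35/6.
z changes by −(z-row coeff of p)·ratio = −(-2)·(35/6) = 35/3.
New z = 39/2 + (35/3) = 187/6.

187/6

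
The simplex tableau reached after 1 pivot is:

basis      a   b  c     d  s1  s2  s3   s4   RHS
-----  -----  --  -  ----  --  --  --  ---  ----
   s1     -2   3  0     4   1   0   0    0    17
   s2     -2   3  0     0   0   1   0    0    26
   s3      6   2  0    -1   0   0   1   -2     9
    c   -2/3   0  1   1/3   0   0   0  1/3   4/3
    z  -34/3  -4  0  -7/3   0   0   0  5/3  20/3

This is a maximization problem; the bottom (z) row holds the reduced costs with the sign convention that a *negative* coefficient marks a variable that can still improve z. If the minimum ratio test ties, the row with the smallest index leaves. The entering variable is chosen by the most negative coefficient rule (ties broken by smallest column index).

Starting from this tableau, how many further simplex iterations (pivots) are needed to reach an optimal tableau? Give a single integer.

3

pivot: a in, s3 out → z = 71/3
pivot: d in, s1 out → z = 1541/33
pivot: s4 in, c out → z = 68
No improving column remains; optimal.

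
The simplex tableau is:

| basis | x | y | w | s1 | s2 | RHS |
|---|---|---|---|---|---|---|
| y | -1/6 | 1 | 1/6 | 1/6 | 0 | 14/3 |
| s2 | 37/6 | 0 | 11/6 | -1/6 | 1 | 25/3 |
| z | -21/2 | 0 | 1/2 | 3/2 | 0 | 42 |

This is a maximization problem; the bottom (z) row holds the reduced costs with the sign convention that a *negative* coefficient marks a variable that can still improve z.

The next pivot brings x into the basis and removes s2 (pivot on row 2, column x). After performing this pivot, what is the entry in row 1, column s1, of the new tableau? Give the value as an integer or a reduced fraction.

6/37

Pivot element is row 2, column x: 37/6.
Normalize row 2: new (row 2, s1) = (-1/6)/(37/6) = -1/37.
row 1 ← row 1 − (-1/6)·(new row 2): 1/6 − (-1/6)·(-1/37) = 6/37.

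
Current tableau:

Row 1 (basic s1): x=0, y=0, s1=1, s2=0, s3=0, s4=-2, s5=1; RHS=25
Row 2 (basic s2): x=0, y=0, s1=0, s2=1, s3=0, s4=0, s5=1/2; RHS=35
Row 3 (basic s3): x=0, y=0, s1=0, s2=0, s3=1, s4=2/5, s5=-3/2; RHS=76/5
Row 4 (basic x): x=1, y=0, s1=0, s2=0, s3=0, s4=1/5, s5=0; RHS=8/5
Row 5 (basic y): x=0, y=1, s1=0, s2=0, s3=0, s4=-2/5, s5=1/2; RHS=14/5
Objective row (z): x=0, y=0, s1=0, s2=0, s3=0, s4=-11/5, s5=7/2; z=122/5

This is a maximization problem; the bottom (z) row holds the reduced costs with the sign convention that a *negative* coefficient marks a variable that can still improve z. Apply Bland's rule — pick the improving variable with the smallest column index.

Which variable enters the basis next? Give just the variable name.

Objective-row coefficients: x: 0, y: 0, s1: 0, s2: 0, s3: 0, s4: -11/5, s5: 7/2.
Improving columns: s4. Bland's rule picks the smallest column index → s4.

s4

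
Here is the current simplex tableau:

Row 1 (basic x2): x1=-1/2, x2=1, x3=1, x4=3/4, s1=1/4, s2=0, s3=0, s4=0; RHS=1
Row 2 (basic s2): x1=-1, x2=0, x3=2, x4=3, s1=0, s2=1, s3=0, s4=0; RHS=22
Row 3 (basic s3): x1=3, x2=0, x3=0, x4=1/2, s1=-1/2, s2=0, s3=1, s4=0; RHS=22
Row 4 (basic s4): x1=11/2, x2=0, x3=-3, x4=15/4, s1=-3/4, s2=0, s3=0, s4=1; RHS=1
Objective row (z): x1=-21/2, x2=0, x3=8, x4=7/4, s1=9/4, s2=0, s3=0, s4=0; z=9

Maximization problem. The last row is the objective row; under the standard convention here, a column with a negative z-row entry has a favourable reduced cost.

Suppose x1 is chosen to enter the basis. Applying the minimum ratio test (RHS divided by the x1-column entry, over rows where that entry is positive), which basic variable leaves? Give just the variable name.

Ratios: row 1 (x2): entry -1/2 ≤ 0, skip; row 2 (s2): entry -1 ≤ 0, skip; row 3 (s3): 22/3 = 22/3; row 4 (s4): 1/(11/2) = 2/11.
Minimum ratio 2/11 is in the s4 row, so s4 leaves.

s4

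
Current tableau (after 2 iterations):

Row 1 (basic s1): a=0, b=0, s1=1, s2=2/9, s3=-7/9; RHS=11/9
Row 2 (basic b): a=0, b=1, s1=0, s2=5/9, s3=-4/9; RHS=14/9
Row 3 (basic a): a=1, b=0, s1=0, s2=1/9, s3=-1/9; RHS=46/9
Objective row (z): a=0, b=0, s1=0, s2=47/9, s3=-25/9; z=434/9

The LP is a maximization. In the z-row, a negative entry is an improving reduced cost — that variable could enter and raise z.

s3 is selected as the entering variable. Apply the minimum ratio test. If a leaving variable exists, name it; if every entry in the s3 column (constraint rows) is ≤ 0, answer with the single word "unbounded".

s3-column entries: row 1: -7/9, row 2: -4/9, row 3: -1/9. All ≤ 0, so s3 can increase without bound; the LP is unbounded in this direction.

unbounded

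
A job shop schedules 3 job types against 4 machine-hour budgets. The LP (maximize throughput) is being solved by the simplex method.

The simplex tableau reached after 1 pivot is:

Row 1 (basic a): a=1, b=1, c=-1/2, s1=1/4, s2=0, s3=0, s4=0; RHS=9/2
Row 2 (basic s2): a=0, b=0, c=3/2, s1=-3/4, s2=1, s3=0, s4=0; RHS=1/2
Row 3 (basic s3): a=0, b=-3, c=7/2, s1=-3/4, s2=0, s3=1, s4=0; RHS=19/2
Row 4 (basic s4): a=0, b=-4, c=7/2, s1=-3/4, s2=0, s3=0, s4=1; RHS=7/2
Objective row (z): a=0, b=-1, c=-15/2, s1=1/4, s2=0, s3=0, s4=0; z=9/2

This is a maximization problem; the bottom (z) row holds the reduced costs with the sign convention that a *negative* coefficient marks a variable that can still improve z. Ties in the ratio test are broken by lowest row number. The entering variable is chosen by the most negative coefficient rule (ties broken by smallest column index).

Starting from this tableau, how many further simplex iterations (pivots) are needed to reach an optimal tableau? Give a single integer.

3

pivot: c in, s2 out → z = 7
pivot: s1 in, s4 out → z = 91/6
pivot: b in, a out → z = 511/6
No improving column remains; optimal.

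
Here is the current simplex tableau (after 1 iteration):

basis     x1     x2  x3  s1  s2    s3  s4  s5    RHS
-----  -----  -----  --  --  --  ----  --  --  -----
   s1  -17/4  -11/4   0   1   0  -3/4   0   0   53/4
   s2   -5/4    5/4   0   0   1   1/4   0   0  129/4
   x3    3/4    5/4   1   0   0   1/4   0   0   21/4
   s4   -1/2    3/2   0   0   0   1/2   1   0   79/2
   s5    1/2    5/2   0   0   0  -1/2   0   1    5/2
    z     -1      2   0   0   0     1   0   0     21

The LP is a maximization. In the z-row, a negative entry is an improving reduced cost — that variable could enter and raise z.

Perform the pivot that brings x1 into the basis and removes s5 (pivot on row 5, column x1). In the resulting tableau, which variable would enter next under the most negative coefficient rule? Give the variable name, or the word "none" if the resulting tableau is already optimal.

none

Pivot element 1/2. New z-row = old z-row − (-1)·(row 5/(1/2)).
Updated z-row coefficients: x1: 0, x2: 7, x3: 0, s1: 0, s2: 0, s3: 0, s4: 0, s5: 2.
No coefficient is strictly negative; the tableau after this pivot is optimal.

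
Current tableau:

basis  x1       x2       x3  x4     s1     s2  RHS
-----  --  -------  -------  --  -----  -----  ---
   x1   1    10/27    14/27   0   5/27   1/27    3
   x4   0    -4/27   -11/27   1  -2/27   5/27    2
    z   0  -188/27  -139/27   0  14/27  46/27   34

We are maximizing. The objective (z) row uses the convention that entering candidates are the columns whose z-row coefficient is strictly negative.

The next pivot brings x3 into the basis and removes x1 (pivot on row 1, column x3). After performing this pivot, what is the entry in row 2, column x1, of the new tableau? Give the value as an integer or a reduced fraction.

11/14

Pivot element is row 1, column x3: 14/27.
Normalize row 1: new (row 1, x1) = 1/(14/27) = 27/14.
row 2 ← row 2 − (-11/27)·(new row 1): 0 − (-11/27)·(27/14) = 11/14.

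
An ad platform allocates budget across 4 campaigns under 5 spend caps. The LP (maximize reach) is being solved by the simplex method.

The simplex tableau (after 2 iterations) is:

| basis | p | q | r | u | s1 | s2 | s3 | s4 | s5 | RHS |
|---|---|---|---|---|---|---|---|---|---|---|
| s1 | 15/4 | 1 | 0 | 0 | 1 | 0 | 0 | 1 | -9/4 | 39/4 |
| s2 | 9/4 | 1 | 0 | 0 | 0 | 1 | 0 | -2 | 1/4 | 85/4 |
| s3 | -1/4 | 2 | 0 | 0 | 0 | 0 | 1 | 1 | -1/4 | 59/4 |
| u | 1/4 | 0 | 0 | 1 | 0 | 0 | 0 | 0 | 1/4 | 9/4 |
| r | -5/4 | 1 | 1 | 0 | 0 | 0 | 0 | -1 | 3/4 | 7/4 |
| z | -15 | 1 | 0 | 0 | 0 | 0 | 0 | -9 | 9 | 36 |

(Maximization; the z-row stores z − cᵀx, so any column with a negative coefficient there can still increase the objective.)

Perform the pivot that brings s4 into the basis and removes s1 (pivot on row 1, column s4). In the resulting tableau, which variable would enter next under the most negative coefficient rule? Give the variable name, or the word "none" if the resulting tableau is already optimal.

s5

Pivot element 1. New z-row = old z-row − (-9)·(row 1/1).
Updated z-row coefficients: p: 75/4, q: 10, r: 0, u: 0, s1: 9, s2: 0, s3: 0, s4: 0, s5: -45/4.
The most negative is -45/4 in column s5, so s5 would enter next.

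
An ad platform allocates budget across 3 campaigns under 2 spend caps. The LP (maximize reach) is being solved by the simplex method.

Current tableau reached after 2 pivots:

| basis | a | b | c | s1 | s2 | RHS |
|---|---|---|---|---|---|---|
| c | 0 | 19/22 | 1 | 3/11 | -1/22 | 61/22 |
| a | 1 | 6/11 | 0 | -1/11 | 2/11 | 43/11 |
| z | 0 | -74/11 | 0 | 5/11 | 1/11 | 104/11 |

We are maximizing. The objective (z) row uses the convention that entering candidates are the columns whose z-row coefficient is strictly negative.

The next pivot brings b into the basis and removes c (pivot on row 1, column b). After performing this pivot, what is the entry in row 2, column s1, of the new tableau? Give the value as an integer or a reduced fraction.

-5/19

Pivot element is row 1, column b: 19/22.
Normalize row 1: new (row 1, s1) = (3/11)/(19/22) = 6/19.
row 2 ← row 2 − (6/11)·(new row 1): -1/11 − (6/11)·(6/19) = -5/19.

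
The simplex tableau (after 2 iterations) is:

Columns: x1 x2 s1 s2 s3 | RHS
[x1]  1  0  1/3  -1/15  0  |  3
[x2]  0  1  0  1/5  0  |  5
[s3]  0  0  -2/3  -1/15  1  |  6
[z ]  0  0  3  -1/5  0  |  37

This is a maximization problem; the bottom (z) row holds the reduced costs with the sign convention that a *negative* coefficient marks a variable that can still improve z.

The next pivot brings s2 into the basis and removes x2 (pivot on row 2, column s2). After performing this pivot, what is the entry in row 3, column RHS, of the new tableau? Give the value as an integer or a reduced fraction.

Pivot element is row 2, column s2: 1/5.
Normalize row 2: new (row 2, RHS) = 5/(1/5) = 25.
row 3 ← row 3 − (-1/15)·(new row 2): 6 − (-1/15)·25 = 23/3.

23/3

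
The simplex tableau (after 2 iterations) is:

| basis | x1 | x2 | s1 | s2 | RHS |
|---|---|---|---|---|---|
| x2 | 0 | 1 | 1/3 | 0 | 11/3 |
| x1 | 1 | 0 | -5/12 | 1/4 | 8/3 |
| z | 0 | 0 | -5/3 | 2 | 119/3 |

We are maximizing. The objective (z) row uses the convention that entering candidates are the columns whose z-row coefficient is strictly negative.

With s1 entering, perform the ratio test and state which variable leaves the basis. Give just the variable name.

Ratios: row 1 (x2): (11/3)/(1/3) = 11; row 2 (x1): entry -5/12 ≤ 0, skip.
Minimum ratio 11 is in the x2 row, so x2 leaves.

x2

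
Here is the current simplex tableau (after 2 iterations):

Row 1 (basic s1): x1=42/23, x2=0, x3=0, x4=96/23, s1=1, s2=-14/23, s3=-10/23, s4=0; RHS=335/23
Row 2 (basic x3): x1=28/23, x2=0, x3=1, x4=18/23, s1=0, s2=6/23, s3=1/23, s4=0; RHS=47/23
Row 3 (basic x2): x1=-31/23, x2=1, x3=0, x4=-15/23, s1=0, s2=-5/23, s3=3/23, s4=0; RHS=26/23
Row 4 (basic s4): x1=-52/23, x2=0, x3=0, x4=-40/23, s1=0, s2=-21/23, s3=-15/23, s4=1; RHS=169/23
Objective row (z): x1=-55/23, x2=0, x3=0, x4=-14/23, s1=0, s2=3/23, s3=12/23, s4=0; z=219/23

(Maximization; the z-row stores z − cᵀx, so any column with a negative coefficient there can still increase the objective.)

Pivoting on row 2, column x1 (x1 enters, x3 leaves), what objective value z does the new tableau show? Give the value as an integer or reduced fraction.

379/28

Minimum ratio for x1: (47/23)/(28/23) = 47/28.
z changes by −(z-row coeff of x1)·ratio = −(-55/23)·(47/28) = 2585/644.
New z = 219/23 + (2585/644) = 379/28.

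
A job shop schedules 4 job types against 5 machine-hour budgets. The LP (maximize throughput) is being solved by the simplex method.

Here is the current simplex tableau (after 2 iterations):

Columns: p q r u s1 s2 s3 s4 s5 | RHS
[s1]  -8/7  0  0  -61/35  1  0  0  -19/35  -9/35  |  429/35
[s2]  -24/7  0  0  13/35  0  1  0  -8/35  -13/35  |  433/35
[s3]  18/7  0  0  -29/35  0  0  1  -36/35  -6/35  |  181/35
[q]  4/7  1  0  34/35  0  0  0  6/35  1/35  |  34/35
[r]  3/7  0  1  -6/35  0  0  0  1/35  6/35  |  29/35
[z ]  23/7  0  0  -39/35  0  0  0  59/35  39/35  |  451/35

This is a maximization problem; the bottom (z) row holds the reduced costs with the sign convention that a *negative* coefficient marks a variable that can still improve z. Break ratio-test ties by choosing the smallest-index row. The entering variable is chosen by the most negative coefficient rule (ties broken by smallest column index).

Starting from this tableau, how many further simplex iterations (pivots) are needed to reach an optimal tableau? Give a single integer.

pivot: u in, q out → z = 14
No improving column remains; optimal.

1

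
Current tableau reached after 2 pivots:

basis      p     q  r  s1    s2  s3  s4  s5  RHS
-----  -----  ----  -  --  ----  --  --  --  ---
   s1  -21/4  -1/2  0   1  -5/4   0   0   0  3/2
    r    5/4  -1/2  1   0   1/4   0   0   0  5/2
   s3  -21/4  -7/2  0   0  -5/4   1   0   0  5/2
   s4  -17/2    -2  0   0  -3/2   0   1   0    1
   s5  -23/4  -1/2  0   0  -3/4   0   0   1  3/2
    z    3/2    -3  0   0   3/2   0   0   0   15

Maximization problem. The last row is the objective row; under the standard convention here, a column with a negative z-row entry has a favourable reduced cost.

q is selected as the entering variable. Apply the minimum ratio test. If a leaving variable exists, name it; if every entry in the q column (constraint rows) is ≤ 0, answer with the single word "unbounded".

q-column entries: row 1: -1/2, row 2: -1/2, row 3: -7/2, row 4: -2, row 5: -1/2. All ≤ 0, so q can increase without bound; the LP is unbounded in this direction.

unbounded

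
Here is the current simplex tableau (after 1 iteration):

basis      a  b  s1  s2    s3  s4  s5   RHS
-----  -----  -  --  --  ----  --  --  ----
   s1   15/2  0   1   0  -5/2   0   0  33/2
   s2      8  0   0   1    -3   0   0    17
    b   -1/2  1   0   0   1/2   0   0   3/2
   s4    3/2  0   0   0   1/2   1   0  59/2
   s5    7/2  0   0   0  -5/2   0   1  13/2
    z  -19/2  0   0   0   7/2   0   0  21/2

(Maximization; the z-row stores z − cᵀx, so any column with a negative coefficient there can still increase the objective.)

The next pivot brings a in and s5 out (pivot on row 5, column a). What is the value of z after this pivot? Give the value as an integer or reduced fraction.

Minimum ratio for a: (13/2)/(7/2) = 13/7.
z changes by −(z-row coeff of a)·ratio = −(-19/2)·(13/7) = 247/14.
New z = 21/2 + (247/14) = 197/7.

197/7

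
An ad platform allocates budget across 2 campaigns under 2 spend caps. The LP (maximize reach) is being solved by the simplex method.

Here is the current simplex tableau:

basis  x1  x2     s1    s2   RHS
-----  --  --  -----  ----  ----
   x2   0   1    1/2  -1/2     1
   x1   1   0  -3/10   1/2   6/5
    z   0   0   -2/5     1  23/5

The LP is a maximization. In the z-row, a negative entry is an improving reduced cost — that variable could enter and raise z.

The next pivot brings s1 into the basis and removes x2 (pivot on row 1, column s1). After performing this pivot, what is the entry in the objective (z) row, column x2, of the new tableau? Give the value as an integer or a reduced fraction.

4/5

Pivot element is row 1, column s1: 1/2.
Normalize row 1: new (row 1, x2) = 1/(1/2) = 2.
z-row ← z-row − (-2/5)·(new row 1): 0 − (-2/5)·2 = 4/5.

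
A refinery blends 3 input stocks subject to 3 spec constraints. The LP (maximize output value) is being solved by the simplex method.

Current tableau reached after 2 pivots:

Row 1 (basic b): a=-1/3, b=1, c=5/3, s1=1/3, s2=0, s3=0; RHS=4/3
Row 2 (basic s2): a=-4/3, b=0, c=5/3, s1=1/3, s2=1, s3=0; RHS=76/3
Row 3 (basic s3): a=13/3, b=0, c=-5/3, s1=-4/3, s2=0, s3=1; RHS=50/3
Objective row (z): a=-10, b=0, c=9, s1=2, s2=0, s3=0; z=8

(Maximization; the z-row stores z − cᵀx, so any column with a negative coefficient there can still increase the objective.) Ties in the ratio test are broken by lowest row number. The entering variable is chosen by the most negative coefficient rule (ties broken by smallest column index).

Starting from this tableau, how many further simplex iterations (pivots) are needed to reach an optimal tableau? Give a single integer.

2

pivot: a in, s3 out → z = 604/13
pivot: s1 in, b out → z = 176/3
No improving column remains; optimal.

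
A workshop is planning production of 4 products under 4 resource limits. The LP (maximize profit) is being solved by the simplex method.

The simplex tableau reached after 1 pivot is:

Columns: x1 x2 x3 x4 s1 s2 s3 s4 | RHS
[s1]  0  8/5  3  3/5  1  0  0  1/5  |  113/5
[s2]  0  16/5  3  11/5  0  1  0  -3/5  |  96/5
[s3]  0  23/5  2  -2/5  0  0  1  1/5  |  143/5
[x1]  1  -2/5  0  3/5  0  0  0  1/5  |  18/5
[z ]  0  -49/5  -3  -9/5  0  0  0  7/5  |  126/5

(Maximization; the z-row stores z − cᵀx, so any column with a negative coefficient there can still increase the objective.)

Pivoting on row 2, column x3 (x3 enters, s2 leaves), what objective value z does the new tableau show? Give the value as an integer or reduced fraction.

222/5

Minimum ratio for x3: (96/5)/3 = 32/5.
z changes by −(z-row coeff of x3)·ratio = −(-3)·(32/5) = 96/5.
New z = 126/5 + (96/5) = 222/5.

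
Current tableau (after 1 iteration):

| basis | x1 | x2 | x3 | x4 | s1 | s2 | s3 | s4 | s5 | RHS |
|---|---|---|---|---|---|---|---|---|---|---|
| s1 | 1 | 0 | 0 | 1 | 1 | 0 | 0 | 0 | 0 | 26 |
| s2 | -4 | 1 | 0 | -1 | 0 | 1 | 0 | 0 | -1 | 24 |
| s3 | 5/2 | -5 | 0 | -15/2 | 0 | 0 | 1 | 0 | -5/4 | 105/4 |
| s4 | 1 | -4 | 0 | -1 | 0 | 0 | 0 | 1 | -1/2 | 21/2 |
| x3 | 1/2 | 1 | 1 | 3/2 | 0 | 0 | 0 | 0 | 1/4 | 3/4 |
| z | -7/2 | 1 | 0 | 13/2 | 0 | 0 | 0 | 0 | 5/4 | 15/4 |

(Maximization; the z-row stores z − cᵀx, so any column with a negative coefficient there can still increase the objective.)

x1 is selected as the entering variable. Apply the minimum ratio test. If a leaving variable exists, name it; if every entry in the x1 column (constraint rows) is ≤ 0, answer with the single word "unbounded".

x3

Ratios: row 1 (s1): 26/1 = 26; row 2 (s2): entry -4 ≤ 0, skip; row 3 (s3): (105/4)/(5/2) = 21/2; row 4 (s4): (21/2)/1 = 21/2; row 5 (x3): (3/4)/(1/2) = 3/2.
Minimum ratio is in the x3 row, so x3 leaves.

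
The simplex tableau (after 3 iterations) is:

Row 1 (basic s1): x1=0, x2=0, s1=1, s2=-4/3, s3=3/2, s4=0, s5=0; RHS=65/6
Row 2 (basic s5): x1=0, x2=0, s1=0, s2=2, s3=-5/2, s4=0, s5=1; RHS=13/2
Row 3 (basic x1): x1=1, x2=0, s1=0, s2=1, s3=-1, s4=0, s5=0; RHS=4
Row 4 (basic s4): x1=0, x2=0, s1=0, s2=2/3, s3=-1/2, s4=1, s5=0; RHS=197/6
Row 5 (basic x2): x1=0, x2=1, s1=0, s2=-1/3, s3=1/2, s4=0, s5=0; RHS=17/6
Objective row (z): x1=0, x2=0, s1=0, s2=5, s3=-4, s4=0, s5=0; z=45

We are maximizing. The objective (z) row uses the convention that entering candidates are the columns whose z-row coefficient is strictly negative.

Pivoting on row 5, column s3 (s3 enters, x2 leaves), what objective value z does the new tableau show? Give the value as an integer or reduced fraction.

203/3

Minimum ratio for s3: (17/6)/(1/2) = 17/3.
z changes by −(z-row coeff of s3)·ratio = −(-4)·(17/3) = 68/3.
New z = 45 + (68/3) = 203/3.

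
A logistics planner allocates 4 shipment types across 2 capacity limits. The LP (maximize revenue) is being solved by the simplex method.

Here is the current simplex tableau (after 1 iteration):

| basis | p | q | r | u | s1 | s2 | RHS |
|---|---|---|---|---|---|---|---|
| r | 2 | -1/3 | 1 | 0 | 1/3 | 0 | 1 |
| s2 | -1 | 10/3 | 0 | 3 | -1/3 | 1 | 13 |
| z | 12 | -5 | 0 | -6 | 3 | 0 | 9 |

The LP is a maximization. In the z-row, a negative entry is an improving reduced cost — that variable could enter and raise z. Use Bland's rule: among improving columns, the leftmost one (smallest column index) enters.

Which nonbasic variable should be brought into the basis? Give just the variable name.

q

Objective-row coefficients: p: 12, q: -5, r: 0, u: -6, s1: 3, s2: 0.
Improving columns: q, u. Bland's rule picks the smallest column index → q.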